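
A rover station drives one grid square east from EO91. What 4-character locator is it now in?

FO01

Longitude square 9; +1 → 10, wraps to 0, carry into field.
Longitude field E = 4; +1 → 5 = F.
The latitude characters are unchanged.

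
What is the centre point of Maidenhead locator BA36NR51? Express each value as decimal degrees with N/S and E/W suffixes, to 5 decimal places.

Field B=1, A=0: +1·20° lon, +0·10° lat → SW at lon -160°, lat -90°.
Square 3, 6: +3·2° lon, +6·1° lat → SW at lon -154°, lat -84°.
Subsquare n=13, r=17: +13·0.0833333° lon, +17·0.0416667° lat → SW at lon -152.917°, lat -83.2917°.
Extended square 5, 1: +5·0.00833333° lon, +1·0.00416667° lat → SW at lon -152.875°, lat -83.2875°.
Cell spans 0.00833333° lon × 0.00416667° lat. Centre is SW corner plus half of each.
latitude 83.28542° S, longitude 152.87083° W.

83.28542° S, 152.87083° W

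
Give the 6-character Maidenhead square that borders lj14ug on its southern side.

Latitude subsquare g = 6; −1 → 5 = f.
The longitude characters are unchanged.

LJ14uf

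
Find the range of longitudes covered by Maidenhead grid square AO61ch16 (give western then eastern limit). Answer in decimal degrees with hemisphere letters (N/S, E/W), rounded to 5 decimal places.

167.82500° W, 167.81667° W

Field A=0, O=14: +0·20° lon, +14·10° lat → SW at lon -180°, lat 50°.
Square 6, 1: +6·2° lon, +1·1° lat → SW at lon -168°, lat 51°.
Subsquare c=2, h=7: +2·0.0833333° lon, +7·0.0416667° lat → SW at lon -167.833°, lat 51.2917°.
Extended square 1, 6: +1·0.00833333° lon, +6·0.00416667° lat → SW at lon -167.825°, lat 51.3167°.
Cell spans 0.00833333° lon × 0.00416667° lat.
west 167.82500° W, east 167.81667° W.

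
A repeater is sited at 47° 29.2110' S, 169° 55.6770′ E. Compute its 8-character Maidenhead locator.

RE42xm13

Add 180° to longitude and 90° to latitude: 349.92795, 42.51315.
Field: 349.92795/20 → 17 → R, 42.51315/10 → 4 → E; chars RE.
Square: 9.92795/2 → 4, 2.51315/1 → 2; chars 42.
Subsquare: 1.92795/0.0833333 → 23 → x, 0.51315/0.0416667 → 12 → m; chars xm.
Extended square: 0.01128/0.00833333 → 1, 0.01315/0.00416667 → 3; chars 13.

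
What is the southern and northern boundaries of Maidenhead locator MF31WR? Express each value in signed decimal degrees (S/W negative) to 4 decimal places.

Field M=12, F=5: +12·20° lon, +5·10° lat → SW at lon 60°, lat -40°.
Square 3, 1: +3·2° lon, +1·1° lat → SW at lon 66°, lat -39°.
Subsquare w=22, r=17: +22·0.0833333° lon, +17·0.0416667° lat → SW at lon 67.8333°, lat -38.2917°.
Cell spans 0.0833333° lon × 0.0416667° lat.
south -38.2917, north -38.2500.

-38.2917, -38.2500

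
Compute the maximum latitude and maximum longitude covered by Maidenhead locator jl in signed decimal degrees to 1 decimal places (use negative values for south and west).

Field J=9, L=11: +9·20° lon, +11·10° lat → SW at lon 0°, lat 20°.
Cell spans 20° lon × 10° lat. NE corner is SW corner plus one full cell.
latitude 30.0, longitude 20.0.

30.0, 20.0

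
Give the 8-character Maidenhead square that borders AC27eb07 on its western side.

AC27db97

Longitude extended square 0; −1 → -1, wraps to 9, carry into subsquare.
Longitude subsquare e = 4; −1 → 3 = d.
The latitude characters are unchanged.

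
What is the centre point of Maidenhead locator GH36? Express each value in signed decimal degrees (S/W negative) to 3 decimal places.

Field G=6, H=7: +6·20° lon, +7·10° lat → SW at lon -60°, lat -20°.
Square 3, 6: +3·2° lon, +6·1° lat → SW at lon -54°, lat -14°.
Cell spans 2° lon × 1° lat. Centre is SW corner plus half of each.
latitude -13.500, longitude -53.000.

-13.500, -53.000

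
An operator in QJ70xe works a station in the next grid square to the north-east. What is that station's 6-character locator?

QJ80af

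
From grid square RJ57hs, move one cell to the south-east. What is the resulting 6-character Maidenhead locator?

RJ57ir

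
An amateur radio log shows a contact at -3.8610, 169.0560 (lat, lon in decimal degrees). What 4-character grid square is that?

RI46

Shift to the Maidenhead origin (180°W, 90°S): lon 349.06, lat 86.14.
Field: 349.06/20 → 17 → R, 86.14/10 → 8 → I; chars RI.
Square: 9.06/2 → 4, 6.14/1 → 6; chars 46.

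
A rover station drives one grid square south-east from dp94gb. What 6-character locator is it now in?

DP94ha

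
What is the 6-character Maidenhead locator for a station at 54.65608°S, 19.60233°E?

JD95ti

Shift to the Maidenhead origin (180°W, 90°S): lon 199.6023, lat 35.3439.
Field: lon ⌊199.6023/20⌋ = 9 → J; lat ⌊35.3439/10⌋ = 3 → D.
Square: lon ⌊19.6023/2⌋ = 9; lat ⌊5.3439/1⌋ = 5.
Subsquare: lon ⌊1.6023/0.0833333⌋ = 19 → t; lat ⌊0.3439/0.0416667⌋ = 8 → i.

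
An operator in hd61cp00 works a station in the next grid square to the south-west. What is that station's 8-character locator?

HD61bo99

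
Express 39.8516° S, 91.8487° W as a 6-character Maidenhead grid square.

Add 180° to longitude and 90° to latitude: 88.1513, 50.1484.
Field (20°×10°, letters A–R): 88.1513/20 → 4 → E, 50.1484/10 → 5 → F; chars EF.
Square (2°×1°, digits 0–9): 8.1513/2 → 4, 0.1484/1 → 0; chars 40.
Subsquare (5′×2.5′, letters a–x): 0.1513/0.0833333 → 1 → b, 0.1484/0.0416667 → 3 → d; chars bd.

EF40bd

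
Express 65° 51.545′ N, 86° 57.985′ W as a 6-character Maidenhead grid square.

EP65mu

Add 180° to longitude and 90° to latitude: 93.0336, 155.8591.
Field: 93.0336/20 → 4 → E, 155.8591/10 → 15 → P; chars EP.
Square: 13.0336/2 → 6, 5.8591/1 → 5; chars 65.
Subsquare: 1.0336/0.0833333 → 12 → m, 0.8591/0.0416667 → 20 → u; chars mu.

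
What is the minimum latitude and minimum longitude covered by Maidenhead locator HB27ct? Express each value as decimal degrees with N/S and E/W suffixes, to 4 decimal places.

72.2083° S, 35.8333° W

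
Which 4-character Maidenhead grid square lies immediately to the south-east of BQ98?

CQ07

Longitude square 9; +1 → 10, wraps to 0, carry into field.
Longitude field B = 1; +1 → 2 = C.
Latitude square 8; −1 → 7.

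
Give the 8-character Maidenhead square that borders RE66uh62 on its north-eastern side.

Longitude extended square 6; +1 → 7.
Latitude extended square 2; +1 → 3.

RE66uh73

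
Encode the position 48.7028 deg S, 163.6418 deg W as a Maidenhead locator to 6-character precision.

AE81eh

Add 180° to longitude and 90° to latitude: 16.3582, 41.2972.
Field: 16.3582/20 → 0 → A, 41.2972/10 → 4 → E; chars AE.
Square: 16.3582/2 → 8, 1.2972/1 → 1; chars 81.
Subsquare: 0.3582/0.0833333 → 4 → e, 0.2972/0.0416667 → 7 → h; chars eh.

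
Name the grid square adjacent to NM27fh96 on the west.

NM27fh86

Longitude extended square 9; −1 → 8.
The latitude characters are unchanged.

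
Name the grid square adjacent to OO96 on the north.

OO97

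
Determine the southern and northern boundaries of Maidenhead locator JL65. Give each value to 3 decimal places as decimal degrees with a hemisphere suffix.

25.000° N, 26.000° N

Field J=9, L=11: +9·20° lon, +11·10° lat → SW at lon 0°, lat 20°.
Square 6, 5: +6·2° lon, +5·1° lat → SW at lon 12°, lat 25°.
Cell spans 2° lon × 1° lat.
south 25.000° N, north 26.000° N.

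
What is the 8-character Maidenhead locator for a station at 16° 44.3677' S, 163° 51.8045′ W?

AH83bg62

Add 180° to longitude and 90° to latitude: 16.13659, 73.26054.
Field: 16.13659/20 → 0 → A, 73.26054/10 → 7 → H; chars AH.
Square: 16.13659/2 → 8, 3.26054/1 → 3; chars 83.
Subsquare: 0.13659/0.0833333 → 1 → b, 0.26054/0.0416667 → 6 → g; chars bg.
Extended square: 0.05326/0.00833333 → 6, 0.01054/0.00416667 → 2; chars 62.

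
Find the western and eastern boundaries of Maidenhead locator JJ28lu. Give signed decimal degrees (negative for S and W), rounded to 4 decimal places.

Field J=9, J=9: +9·20° lon, +9·10° lat → SW at lon 0°, lat 0°.
Square 2, 8: +2·2° lon, +8·1° lat → SW at lon 4°, lat 8°.
Subsquare l=11, u=20: +11·0.0833333° lon, +20·0.0416667° lat → SW at lon 4.91667°, lat 8.83333°.
Cell spans 0.0833333° lon × 0.0416667° lat.
west 4.9167, east 5.0000.

4.9167, 5.0000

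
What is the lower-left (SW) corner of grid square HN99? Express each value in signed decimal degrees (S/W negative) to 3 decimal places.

49.000, -22.000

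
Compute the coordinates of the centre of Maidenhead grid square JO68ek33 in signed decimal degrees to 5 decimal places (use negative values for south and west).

Field J=9, O=14: +9·20° lon, +14·10° lat → SW at lon 0°, lat 50°.
Square 6, 8: +6·2° lon, +8·1° lat → SW at lon 12°, lat 58°.
Subsquare e=4, k=10: +4·0.0833333° lon, +10·0.0416667° lat → SW at lon 12.3333°, lat 58.4167°.
Extended square 3, 3: +3·0.00833333° lon, +3·0.00416667° lat → SW at lon 12.3583°, lat 58.4292°.
Cell spans 0.00833333° lon × 0.00416667° lat. Centre is SW corner plus half of each.
latitude 58.43125, longitude 12.36250.

58.43125, 12.36250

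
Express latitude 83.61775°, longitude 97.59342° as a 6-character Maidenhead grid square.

NR83to

Offset from 180°W / 90°S: lon 277.5934°, lat 173.6178°.
Field: lon ⌊277.5934/20⌋ = 13 → N; lat ⌊173.6178/10⌋ = 17 → R.
Square: lon ⌊17.5934/2⌋ = 8; lat ⌊3.6178/1⌋ = 3.
Subsquare: lon ⌊1.5934/0.0833333⌋ = 19 → t; lat ⌊0.6178/0.0416667⌋ = 14 → o.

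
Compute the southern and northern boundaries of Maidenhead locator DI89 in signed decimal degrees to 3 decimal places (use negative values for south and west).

-1.000, 0.000

Field D=3, I=8: +3·20° lon, +8·10° lat → SW at lon -120°, lat -10°.
Square 8, 9: +8·2° lon, +9·1° lat → SW at lon -104°, lat -1°.
Cell spans 2° lon × 1° lat.
south -1.000, north 0.000.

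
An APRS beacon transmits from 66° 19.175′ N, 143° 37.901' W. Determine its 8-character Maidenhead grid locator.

BP86eh46

Shift to the Maidenhead origin (180°W, 90°S): lon 36.36832, lat 156.31958.
Field: lon ⌊36.36832/20⌋ = 1 → B; lat ⌊156.31958/10⌋ = 15 → P.
Square: lon ⌊16.36832/2⌋ = 8; lat ⌊6.31958/1⌋ = 6.
Subsquare: lon ⌊0.36832/0.0833333⌋ = 4 → e; lat ⌊0.31958/0.0416667⌋ = 7 → h.
Extended square: lon ⌊0.03498/0.00833333⌋ = 4; lat ⌊0.02792/0.00416667⌋ = 6.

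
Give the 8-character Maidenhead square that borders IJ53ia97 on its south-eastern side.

Longitude extended square 9; +1 → 10, wraps to 0, carry into subsquare.
Longitude subsquare i = 8; +1 → 9 = j.
Latitude extended square 7; −1 → 6.

IJ53ja06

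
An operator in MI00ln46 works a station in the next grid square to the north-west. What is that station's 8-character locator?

Longitude extended square 4; −1 → 3.
Latitude extended square 6; +1 → 7.

MI00ln37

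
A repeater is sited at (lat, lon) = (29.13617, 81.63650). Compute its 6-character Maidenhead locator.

Offset from 180°W / 90°S: lon 261.6365°, lat 119.1362°.
Field (20°×10°, letters A–R): lon ⌊261.6365/20⌋ = 13 → N; lat ⌊119.1362/10⌋ = 11 → L.
Square (2°×1°, digits 0–9): lon ⌊1.6365/2⌋ = 0; lat ⌊9.1362/1⌋ = 9.
Subsquare (5′×2.5′, letters a–x): lon ⌊1.6365/0.0833333⌋ = 19 → t; lat ⌊0.1362/0.0416667⌋ = 3 → d.

NL09td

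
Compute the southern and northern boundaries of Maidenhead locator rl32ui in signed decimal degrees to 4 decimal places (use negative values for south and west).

Field R=17, L=11: +17·20° lon, +11·10° lat → SW at lon 160°, lat 20°.
Square 3, 2: +3·2° lon, +2·1° lat → SW at lon 166°, lat 22°.
Subsquare u=20, i=8: +20·0.0833333° lon, +8·0.0416667° lat → SW at lon 167.667°, lat 22.3333°.
Cell spans 0.0833333° lon × 0.0416667° lat.
south 22.3333, north 22.3750.

22.3333, 22.3750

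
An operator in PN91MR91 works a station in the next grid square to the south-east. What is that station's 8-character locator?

PN91nr00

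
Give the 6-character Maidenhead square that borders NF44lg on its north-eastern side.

NF44mh

Longitude subsquare l = 11; +1 → 12 = m.
Latitude subsquare g = 6; +1 → 7 = h.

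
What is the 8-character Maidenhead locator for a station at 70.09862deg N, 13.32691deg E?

JQ60pc93

Add 180° to longitude and 90° to latitude: 193.32691, 160.09862.
Field: lon ⌊193.32691/20⌋ = 9 → J; lat ⌊160.09862/10⌋ = 16 → Q.
Square: lon ⌊13.32691/2⌋ = 6; lat ⌊0.09862/1⌋ = 0.
Subsquare: lon ⌊1.32691/0.0833333⌋ = 15 → p; lat ⌊0.09862/0.0416667⌋ = 2 → c.
Extended square: lon ⌊0.07691/0.00833333⌋ = 9; lat ⌊0.01529/0.00416667⌋ = 3.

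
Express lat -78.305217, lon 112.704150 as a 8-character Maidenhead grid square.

OB61iq46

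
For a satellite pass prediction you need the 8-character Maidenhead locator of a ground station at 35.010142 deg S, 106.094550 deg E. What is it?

OF34bx17

Shift to the Maidenhead origin (180°W, 90°S): lon 286.09455, lat 54.98986.
Field: 286.09455/20 → 14 → O, 54.98986/10 → 5 → F; chars OF.
Square: 6.09455/2 → 3, 4.98986/1 → 4; chars 34.
Subsquare: 0.09455/0.0833333 → 1 → b, 0.98986/0.0416667 → 23 → x; chars bx.
Extended square: 0.01122/0.00833333 → 1, 0.03152/0.00416667 → 7; chars 17.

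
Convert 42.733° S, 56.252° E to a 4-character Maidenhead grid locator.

LE87

Offset from 180°W / 90°S: lon 236.25°, lat 47.27°.
Field: 236.25/20 → 11 → L, 47.27/10 → 4 → E; chars LE.
Square: 16.25/2 → 8, 7.27/1 → 7; chars 87.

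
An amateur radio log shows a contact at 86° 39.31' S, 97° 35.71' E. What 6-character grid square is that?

NA83ti

Add 180° to longitude and 90° to latitude: 277.5952, 3.3448.
Field: lon ⌊277.5952/20⌋ = 13 → N; lat ⌊3.3448/10⌋ = 0 → A.
Square: lon ⌊17.5952/2⌋ = 8; lat ⌊3.3448/1⌋ = 3.
Subsquare: lon ⌊1.5952/0.0833333⌋ = 19 → t; lat ⌊0.3448/0.0416667⌋ = 8 → i.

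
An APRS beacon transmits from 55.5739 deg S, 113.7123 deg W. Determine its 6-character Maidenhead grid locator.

DD34dk

Offset from 180°W / 90°S: lon 66.2877°, lat 34.4261°.
Field: lon ⌊66.2877/20⌋ = 3 → D; lat ⌊34.4261/10⌋ = 3 → D.
Square: lon ⌊6.2877/2⌋ = 3; lat ⌊4.4261/1⌋ = 4.
Subsquare: lon ⌊0.2877/0.0833333⌋ = 3 → d; lat ⌊0.4261/0.0416667⌋ = 10 → k.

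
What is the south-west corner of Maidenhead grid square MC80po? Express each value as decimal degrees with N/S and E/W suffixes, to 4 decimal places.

Field M=12, C=2: +12·20° lon, +2·10° lat → SW at lon 60°, lat -70°.
Square 8, 0: +8·2° lon, +0·1° lat → SW at lon 76°, lat -70°.
Subsquare p=15, o=14: +15·0.0833333° lon, +14·0.0416667° lat → SW at lon 77.25°, lat -69.4167°.
latitude 69.4167° S, longitude 77.2500° E.

69.4167° S, 77.2500° E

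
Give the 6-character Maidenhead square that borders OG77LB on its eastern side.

OG77mb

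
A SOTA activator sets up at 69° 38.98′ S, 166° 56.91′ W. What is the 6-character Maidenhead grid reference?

AC60mi

Add 180° to longitude and 90° to latitude: 13.0515, 20.3503.
Field: lon ⌊13.0515/20⌋ = 0 → A; lat ⌊20.3503/10⌋ = 2 → C.
Square: lon ⌊13.0515/2⌋ = 6; lat ⌊0.3503/1⌋ = 0.
Subsquare: lon ⌊1.0515/0.0833333⌋ = 12 → m; lat ⌊0.3503/0.0416667⌋ = 8 → i.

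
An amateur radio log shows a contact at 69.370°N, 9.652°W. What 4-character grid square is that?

IP59

Shift to the Maidenhead origin (180°W, 90°S): lon 170.35, lat 159.37.
Field (20°×10°, letters A–R): lon ⌊170.35/20⌋ = 8 → I; lat ⌊159.37/10⌋ = 15 → P.
Square (2°×1°, digits 0–9): lon ⌊10.35/2⌋ = 5; lat ⌊9.37/1⌋ = 9.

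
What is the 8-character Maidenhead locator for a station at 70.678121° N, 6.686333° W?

IQ60pq72

Shift to the Maidenhead origin (180°W, 90°S): lon 173.31367, lat 160.67812.
Field: 173.31367/20 → 8 → I, 160.67812/10 → 16 → Q; chars IQ.
Square: 13.31367/2 → 6, 0.67812/1 → 0; chars 60.
Subsquare: 1.31367/0.0833333 → 15 → p, 0.67812/0.0416667 → 16 → q; chars pq.
Extended square: 0.06367/0.00833333 → 7, 0.01145/0.00416667 → 2; chars 72.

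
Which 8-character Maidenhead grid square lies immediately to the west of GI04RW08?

GI04qw98

Longitude extended square 0; −1 → -1, wraps to 9, carry into subsquare.
Longitude subsquare r = 17; −1 → 16 = q.
The latitude characters are unchanged.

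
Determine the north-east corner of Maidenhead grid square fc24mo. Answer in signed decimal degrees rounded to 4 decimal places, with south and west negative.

-65.3750, -74.9167

Field F=5, C=2: +5·20° lon, +2·10° lat → SW at lon -80°, lat -70°.
Square 2, 4: +2·2° lon, +4·1° lat → SW at lon -76°, lat -66°.
Subsquare m=12, o=14: +12·0.0833333° lon, +14·0.0416667° lat → SW at lon -75°, lat -65.4167°.
Cell spans 0.0833333° lon × 0.0416667° lat. NE corner is SW corner plus one full cell.
latitude -65.3750, longitude -74.9167.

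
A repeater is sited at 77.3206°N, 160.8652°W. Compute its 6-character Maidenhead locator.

Shift to the Maidenhead origin (180°W, 90°S): lon 19.1348, lat 167.3206.
Field: 19.1348/20 → 0 → A, 167.3206/10 → 16 → Q; chars AQ.
Square: 19.1348/2 → 9, 7.3206/1 → 7; chars 97.
Subsquare: 1.1348/0.0833333 → 13 → n, 0.3206/0.0416667 → 7 → h; chars nh.

AQ97nh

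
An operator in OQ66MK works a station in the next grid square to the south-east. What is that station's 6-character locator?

Longitude subsquare m = 12; +1 → 13 = n.
Latitude subsquare k = 10; −1 → 9 = j.

OQ66nj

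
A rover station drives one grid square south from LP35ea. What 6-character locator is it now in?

Latitude subsquare a = 0; −1 → -1, wraps to 23 = x, carry into square.
Latitude square 5; −1 → 4.
The longitude characters are unchanged.

LP34ex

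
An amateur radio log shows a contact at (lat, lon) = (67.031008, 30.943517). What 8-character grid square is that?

KP57la37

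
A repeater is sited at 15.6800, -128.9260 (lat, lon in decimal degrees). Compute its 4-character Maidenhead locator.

CK55

Offset from 180°W / 90°S: lon 51.07°, lat 105.68°.
Field: 51.07/20 → 2 → C, 105.68/10 → 10 → K; chars CK.
Square: 11.07/2 → 5, 5.68/1 → 5; chars 55.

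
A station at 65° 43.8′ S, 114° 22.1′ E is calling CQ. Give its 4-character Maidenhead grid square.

OC74

Add 180° to longitude and 90° to latitude: 294.37, 24.27.
Field: 294.37/20 → 14 → O, 24.27/10 → 2 → C; chars OC.
Square: 14.37/2 → 7, 4.27/1 → 4; chars 74.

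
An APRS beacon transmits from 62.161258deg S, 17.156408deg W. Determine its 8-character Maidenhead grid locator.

Offset from 180°W / 90°S: lon 162.84359°, lat 27.83874°.
Field: lon ⌊162.84359/20⌋ = 8 → I; lat ⌊27.83874/10⌋ = 2 → C.
Square: lon ⌊2.84359/2⌋ = 1; lat ⌊7.83874/1⌋ = 7.
Subsquare: lon ⌊0.84359/0.0833333⌋ = 10 → k; lat ⌊0.83874/0.0416667⌋ = 20 → u.
Extended square: lon ⌊0.01026/0.00833333⌋ = 1; lat ⌊0.00541/0.00416667⌋ = 1.

IC17ku11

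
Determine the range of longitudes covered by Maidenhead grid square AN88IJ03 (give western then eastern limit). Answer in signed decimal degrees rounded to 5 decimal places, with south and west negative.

Field A=0, N=13: +0·20° lon, +13·10° lat → SW at lon -180°, lat 40°.
Square 8, 8: +8·2° lon, +8·1° lat → SW at lon -164°, lat 48°.
Subsquare i=8, j=9: +8·0.0833333° lon, +9·0.0416667° lat → SW at lon -163.333°, lat 48.375°.
Extended square 0, 3: +0·0.00833333° lon, +3·0.00416667° lat → SW at lon -163.333°, lat 48.3875°.
Cell spans 0.00833333° lon × 0.00416667° lat.
west -163.33333, east -163.32500.

-163.33333, -163.32500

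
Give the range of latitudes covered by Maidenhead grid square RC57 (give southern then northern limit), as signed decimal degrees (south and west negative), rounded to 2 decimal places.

Field R=17, C=2: +17·20° lon, +2·10° lat → SW at lon 160°, lat -70°.
Square 5, 7: +5·2° lon, +7·1° lat → SW at lon 170°, lat -63°.
Cell spans 2° lon × 1° lat.
south -63.00, north -62.00.

-63.00, -62.00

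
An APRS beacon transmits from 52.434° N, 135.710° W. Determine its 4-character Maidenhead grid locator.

Shift to the Maidenhead origin (180°W, 90°S): lon 44.29, lat 142.43.
Field: 44.29/20 → 2 → C, 142.43/10 → 14 → O; chars CO.
Square: 4.29/2 → 2, 2.43/1 → 2; chars 22.

CO22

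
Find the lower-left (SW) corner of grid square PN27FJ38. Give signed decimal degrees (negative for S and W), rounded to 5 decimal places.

Field P=15, N=13: +15·20° lon, +13·10° lat → SW at lon 120°, lat 40°.
Square 2, 7: +2·2° lon, +7·1° lat → SW at lon 124°, lat 47°.
Subsquare f=5, j=9: +5·0.0833333° lon, +9·0.0416667° lat → SW at lon 124.417°, lat 47.375°.
Extended square 3, 8: +3·0.00833333° lon, +8·0.00416667° lat → SW at lon 124.442°, lat 47.4083°.
latitude 47.40833, longitude 124.44167.

47.40833, 124.44167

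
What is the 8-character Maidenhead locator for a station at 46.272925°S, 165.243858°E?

Add 180° to longitude and 90° to latitude: 345.24386, 43.72707.
Field (20°×10°, letters A–R): lon ⌊345.24386/20⌋ = 17 → R; lat ⌊43.72707/10⌋ = 4 → E.
Square (2°×1°, digits 0–9): lon ⌊5.24386/2⌋ = 2; lat ⌊3.72707/1⌋ = 3.
Subsquare (5′×2.5′, letters a–x): lon ⌊1.24386/0.0833333⌋ = 14 → o; lat ⌊0.72707/0.0416667⌋ = 17 → r.
Extended square (30″×15″, digits 0–9): lon ⌊0.07719/0.00833333⌋ = 9; lat ⌊0.01874/0.00416667⌋ = 4.

RE23or94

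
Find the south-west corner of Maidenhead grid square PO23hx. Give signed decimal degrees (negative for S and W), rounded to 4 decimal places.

Field P=15, O=14: +15·20° lon, +14·10° lat → SW at lon 120°, lat 50°.
Square 2, 3: +2·2° lon, +3·1° lat → SW at lon 124°, lat 53°.
Subsquare h=7, x=23: +7·0.0833333° lon, +23·0.0416667° lat → SW at lon 124.583°, lat 53.9583°.
latitude 53.9583, longitude 124.5833.

53.9583, 124.5833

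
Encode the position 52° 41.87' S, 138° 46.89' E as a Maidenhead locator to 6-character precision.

Offset from 180°W / 90°S: lon 318.7815°, lat 37.3022°.
Field: 318.7815/20 → 15 → P, 37.3022/10 → 3 → D; chars PD.
Square: 18.7815/2 → 9, 7.3022/1 → 7; chars 97.
Subsquare: 0.7815/0.0833333 → 9 → j, 0.3022/0.0416667 → 7 → h; chars jh.

PD97jh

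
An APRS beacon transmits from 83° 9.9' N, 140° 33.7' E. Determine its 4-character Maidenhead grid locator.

Offset from 180°W / 90°S: lon 320.56°, lat 173.17°.
Field: lon ⌊320.56/20⌋ = 16 → Q; lat ⌊173.17/10⌋ = 17 → R.
Square: lon ⌊0.56/2⌋ = 0; lat ⌊3.17/1⌋ = 3.

QR03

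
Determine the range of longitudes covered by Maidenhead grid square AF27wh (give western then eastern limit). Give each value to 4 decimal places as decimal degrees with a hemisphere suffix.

Field A=0, F=5: +0·20° lon, +5·10° lat → SW at lon -180°, lat -40°.
Square 2, 7: +2·2° lon, +7·1° lat → SW at lon -176°, lat -33°.
Subsquare w=22, h=7: +22·0.0833333° lon, +7·0.0416667° lat → SW at lon -174.167°, lat -32.7083°.
Cell spans 0.0833333° lon × 0.0416667° lat.
west 174.1667° W, east 174.0833° W.

174.1667° W, 174.0833° W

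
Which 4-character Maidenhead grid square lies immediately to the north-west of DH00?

CH91

Longitude square 0; −1 → -1, wraps to 9, carry into field.
Longitude field D = 3; −1 → 2 = C.
Latitude square 0; +1 → 1.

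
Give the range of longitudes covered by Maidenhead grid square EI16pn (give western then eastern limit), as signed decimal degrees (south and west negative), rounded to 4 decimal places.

-96.7500, -96.6667

Field E=4, I=8: +4·20° lon, +8·10° lat → SW at lon -100°, lat -10°.
Square 1, 6: +1·2° lon, +6·1° lat → SW at lon -98°, lat -4°.
Subsquare p=15, n=13: +15·0.0833333° lon, +13·0.0416667° lat → SW at lon -96.75°, lat -3.45833°.
Cell spans 0.0833333° lon × 0.0416667° lat.
west -96.7500, east -96.6667.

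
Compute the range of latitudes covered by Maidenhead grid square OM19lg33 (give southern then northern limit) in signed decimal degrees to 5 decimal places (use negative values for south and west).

39.26250, 39.26667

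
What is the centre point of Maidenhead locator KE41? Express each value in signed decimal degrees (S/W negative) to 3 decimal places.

-48.500, 29.000

Field K=10, E=4: +10·20° lon, +4·10° lat → SW at lon 20°, lat -50°.
Square 4, 1: +4·2° lon, +1·1° lat → SW at lon 28°, lat -49°.
Cell spans 2° lon × 1° lat. Centre is SW corner plus half of each.
latitude -48.500, longitude 29.000.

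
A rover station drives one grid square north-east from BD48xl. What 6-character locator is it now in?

BD58am

Longitude subsquare x = 23; +1 → 24, wraps to 0 = a, carry into square.
Longitude square 4; +1 → 5.
Latitude subsquare l = 11; +1 → 12 = m.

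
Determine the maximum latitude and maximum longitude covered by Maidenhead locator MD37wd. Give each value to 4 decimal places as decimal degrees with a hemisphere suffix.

Field M=12, D=3: +12·20° lon, +3·10° lat → SW at lon 60°, lat -60°.
Square 3, 7: +3·2° lon, +7·1° lat → SW at lon 66°, lat -53°.
Subsquare w=22, d=3: +22·0.0833333° lon, +3·0.0416667° lat → SW at lon 67.8333°, lat -52.875°.
Cell spans 0.0833333° lon × 0.0416667° lat. NE corner is SW corner plus one full cell.
latitude 52.8333° S, longitude 67.9167° E.

52.8333° S, 67.9167° E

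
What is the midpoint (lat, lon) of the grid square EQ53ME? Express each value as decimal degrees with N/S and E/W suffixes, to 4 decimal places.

73.1875° N, 88.9583° W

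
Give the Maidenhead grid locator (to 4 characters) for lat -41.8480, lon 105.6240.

OE28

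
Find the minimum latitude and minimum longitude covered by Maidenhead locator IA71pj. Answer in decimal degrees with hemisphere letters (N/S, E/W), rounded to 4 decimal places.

88.6250° S, 4.7500° W

Field I=8, A=0: +8·20° lon, +0·10° lat → SW at lon -20°, lat -90°.
Square 7, 1: +7·2° lon, +1·1° lat → SW at lon -6°, lat -89°.
Subsquare p=15, j=9: +15·0.0833333° lon, +9·0.0416667° lat → SW at lon -4.75°, lat -88.625°.
latitude 88.6250° S, longitude 4.7500° W.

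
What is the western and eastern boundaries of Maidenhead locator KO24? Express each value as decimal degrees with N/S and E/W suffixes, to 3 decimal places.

Field K=10, O=14: +10·20° lon, +14·10° lat → SW at lon 20°, lat 50°.
Square 2, 4: +2·2° lon, +4·1° lat → SW at lon 24°, lat 54°.
Cell spans 2° lon × 1° lat.
west 24.000° E, east 26.000° E.

24.000° E, 26.000° E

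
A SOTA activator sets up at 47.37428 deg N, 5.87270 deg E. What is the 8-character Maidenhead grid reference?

JN27wi49

Add 180° to longitude and 90° to latitude: 185.87270, 137.37428.
Field: lon ⌊185.87270/20⌋ = 9 → J; lat ⌊137.37428/10⌋ = 13 → N.
Square: lon ⌊5.87270/2⌋ = 2; lat ⌊7.37428/1⌋ = 7.
Subsquare: lon ⌊1.87270/0.0833333⌋ = 22 → w; lat ⌊0.37428/0.0416667⌋ = 8 → i.
Extended square: lon ⌊0.03937/0.00833333⌋ = 4; lat ⌊0.04095/0.00416667⌋ = 9.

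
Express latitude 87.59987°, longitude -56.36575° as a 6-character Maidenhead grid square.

Offset from 180°W / 90°S: lon 123.6343°, lat 177.5999°.
Field: 123.6343/20 → 6 → G, 177.5999/10 → 17 → R; chars GR.
Square: 3.6343/2 → 1, 7.5999/1 → 7; chars 17.
Subsquare: 1.6343/0.0833333 → 19 → t, 0.5999/0.0416667 → 14 → o; chars to.

GR17to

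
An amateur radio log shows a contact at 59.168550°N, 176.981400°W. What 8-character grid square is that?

Shift to the Maidenhead origin (180°W, 90°S): lon 3.01860, lat 149.16855.
Field: lon ⌊3.01860/20⌋ = 0 → A; lat ⌊149.16855/10⌋ = 14 → O.
Square: lon ⌊3.01860/2⌋ = 1; lat ⌊9.16855/1⌋ = 9.
Subsquare: lon ⌊1.01860/0.0833333⌋ = 12 → m; lat ⌊0.16855/0.0416667⌋ = 4 → e.
Extended square: lon ⌊0.01860/0.00833333⌋ = 2; lat ⌊0.00188/0.00416667⌋ = 0.

AO19me20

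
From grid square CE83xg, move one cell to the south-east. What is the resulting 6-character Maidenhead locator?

Longitude subsquare x = 23; +1 → 24, wraps to 0 = a, carry into square.
Longitude square 8; +1 → 9.
Latitude subsquare g = 6; −1 → 5 = f.

CE93af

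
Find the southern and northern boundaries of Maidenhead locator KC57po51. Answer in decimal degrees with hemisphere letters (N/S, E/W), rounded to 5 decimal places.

Field K=10, C=2: +10·20° lon, +2·10° lat → SW at lon 20°, lat -70°.
Square 5, 7: +5·2° lon, +7·1° lat → SW at lon 30°, lat -63°.
Subsquare p=15, o=14: +15·0.0833333° lon, +14·0.0416667° lat → SW at lon 31.25°, lat -62.4167°.
Extended square 5, 1: +5·0.00833333° lon, +1·0.00416667° lat → SW at lon 31.2917°, lat -62.4125°.
Cell spans 0.00833333° lon × 0.00416667° lat.
south 62.41250° S, north 62.40833° S.

62.41250° S, 62.40833° S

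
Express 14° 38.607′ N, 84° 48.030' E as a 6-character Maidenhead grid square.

NK24jp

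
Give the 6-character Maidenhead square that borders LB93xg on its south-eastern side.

MB03af

Longitude subsquare x = 23; +1 → 24, wraps to 0 = a, carry into square.
Longitude square 9; +1 → 10, wraps to 0, carry into field.
Longitude field L = 11; +1 → 12 = M.
Latitude subsquare g = 6; −1 → 5 = f.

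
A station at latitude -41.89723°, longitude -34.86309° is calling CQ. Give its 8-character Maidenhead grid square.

HE28nc64

Add 180° to longitude and 90° to latitude: 145.13691, 48.10277.
Field: 145.13691/20 → 7 → H, 48.10277/10 → 4 → E; chars HE.
Square: 5.13691/2 → 2, 8.10277/1 → 8; chars 28.
Subsquare: 1.13691/0.0833333 → 13 → n, 0.10277/0.0416667 → 2 → c; chars nc.
Extended square: 0.05358/0.00833333 → 6, 0.01944/0.00416667 → 4; chars 64.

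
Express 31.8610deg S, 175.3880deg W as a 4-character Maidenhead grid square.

AF28

Shift to the Maidenhead origin (180°W, 90°S): lon 4.61, lat 58.14.
Field: 4.61/20 → 0 → A, 58.14/10 → 5 → F; chars AF.
Square: 4.61/2 → 2, 8.14/1 → 8; chars 28.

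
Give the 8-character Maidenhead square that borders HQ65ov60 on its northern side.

HQ65ov61

Latitude extended square 0; +1 → 1.
The longitude characters are unchanged.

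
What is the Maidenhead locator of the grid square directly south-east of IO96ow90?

Longitude extended square 9; +1 → 10, wraps to 0, carry into subsquare.
Longitude subsquare o = 14; +1 → 15 = p.
Latitude extended square 0; −1 → -1, wraps to 9, carry into subsquare.
Latitude subsquare w = 22; −1 → 21 = v.

IO96pv09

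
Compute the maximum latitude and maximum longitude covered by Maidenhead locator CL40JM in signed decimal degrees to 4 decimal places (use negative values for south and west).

20.5417, -131.1667

Field C=2, L=11: +2·20° lon, +11·10° lat → SW at lon -140°, lat 20°.
Square 4, 0: +4·2° lon, +0·1° lat → SW at lon -132°, lat 20°.
Subsquare j=9, m=12: +9·0.0833333° lon, +12·0.0416667° lat → SW at lon -131.25°, lat 20.5°.
Cell spans 0.0833333° lon × 0.0416667° lat. NE corner is SW corner plus one full cell.
latitude 20.5417, longitude -131.1667.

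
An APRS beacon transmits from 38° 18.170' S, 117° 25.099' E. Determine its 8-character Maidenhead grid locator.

Add 180° to longitude and 90° to latitude: 297.41832, 51.69717.
Field: 297.41832/20 → 14 → O, 51.69717/10 → 5 → F; chars OF.
Square: 17.41832/2 → 8, 1.69717/1 → 1; chars 81.
Subsquare: 1.41832/0.0833333 → 17 → r, 0.69717/0.0416667 → 16 → q; chars rq.
Extended square: 0.00165/0.00833333 → 0, 0.03050/0.00416667 → 7; chars 07.

OF81rq07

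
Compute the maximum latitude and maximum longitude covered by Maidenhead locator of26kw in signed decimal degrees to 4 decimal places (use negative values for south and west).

-33.0417, 104.9167

Field O=14, F=5: +14·20° lon, +5·10° lat → SW at lon 100°, lat -40°.
Square 2, 6: +2·2° lon, +6·1° lat → SW at lon 104°, lat -34°.
Subsquare k=10, w=22: +10·0.0833333° lon, +22·0.0416667° lat → SW at lon 104.833°, lat -33.0833°.
Cell spans 0.0833333° lon × 0.0416667° lat. NE corner is SW corner plus one full cell.
latitude -33.0417, longitude 104.9167.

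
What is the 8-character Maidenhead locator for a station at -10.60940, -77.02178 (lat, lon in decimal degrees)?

Shift to the Maidenhead origin (180°W, 90°S): lon 102.97822, lat 79.39060.
Field (20°×10°, letters A–R): lon ⌊102.97822/20⌋ = 5 → F; lat ⌊79.39060/10⌋ = 7 → H.
Square (2°×1°, digits 0–9): lon ⌊2.97822/2⌋ = 1; lat ⌊9.39060/1⌋ = 9.
Subsquare (5′×2.5′, letters a–x): lon ⌊0.97822/0.0833333⌋ = 11 → l; lat ⌊0.39060/0.0416667⌋ = 9 → j.
Extended square (30″×15″, digits 0–9): lon ⌊0.06155/0.00833333⌋ = 7; lat ⌊0.01560/0.00416667⌋ = 3.

FH19lj73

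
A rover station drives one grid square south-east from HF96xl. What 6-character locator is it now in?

IF06ak

Longitude subsquare x = 23; +1 → 24, wraps to 0 = a, carry into square.
Longitude square 9; +1 → 10, wraps to 0, carry into field.
Longitude field H = 7; +1 → 8 = I.
Latitude subsquare l = 11; −1 → 10 = k.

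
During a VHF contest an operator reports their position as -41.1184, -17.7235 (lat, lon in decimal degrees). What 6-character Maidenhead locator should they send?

IE18dv

Add 180° to longitude and 90° to latitude: 162.2765, 48.8816.
Field: 162.2765/20 → 8 → I, 48.8816/10 → 4 → E; chars IE.
Square: 2.2765/2 → 1, 8.8816/1 → 8; chars 18.
Subsquare: 0.2765/0.0833333 → 3 → d, 0.8816/0.0416667 → 21 → v; chars dv.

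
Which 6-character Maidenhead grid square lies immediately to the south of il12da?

IL11dx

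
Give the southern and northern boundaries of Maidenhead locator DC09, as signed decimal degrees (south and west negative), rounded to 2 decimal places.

Field D=3, C=2: +3·20° lon, +2·10° lat → SW at lon -120°, lat -70°.
Square 0, 9: +0·2° lon, +9·1° lat → SW at lon -120°, lat -61°.
Cell spans 2° lon × 1° lat.
south -61.00, north -60.00.

-61.00, -60.00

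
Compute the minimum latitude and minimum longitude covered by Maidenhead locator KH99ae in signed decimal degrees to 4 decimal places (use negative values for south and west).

-10.8333, 38.0000

Field K=10, H=7: +10·20° lon, +7·10° lat → SW at lon 20°, lat -20°.
Square 9, 9: +9·2° lon, +9·1° lat → SW at lon 38°, lat -11°.
Subsquare a=0, e=4: +0·0.0833333° lon, +4·0.0416667° lat → SW at lon 38°, lat -10.8333°.
latitude -10.8333, longitude 38.0000.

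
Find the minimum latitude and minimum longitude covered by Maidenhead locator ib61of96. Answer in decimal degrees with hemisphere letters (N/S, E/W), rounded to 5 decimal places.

Field I=8, B=1: +8·20° lon, +1·10° lat → SW at lon -20°, lat -80°.
Square 6, 1: +6·2° lon, +1·1° lat → SW at lon -8°, lat -79°.
Subsquare o=14, f=5: +14·0.0833333° lon, +5·0.0416667° lat → SW at lon -6.83333°, lat -78.7917°.
Extended square 9, 6: +9·0.00833333° lon, +6·0.00416667° lat → SW at lon -6.75833°, lat -78.7667°.
latitude 78.76667° S, longitude 6.75833° W.

78.76667° S, 6.75833° W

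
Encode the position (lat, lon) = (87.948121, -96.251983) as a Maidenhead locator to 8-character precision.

Shift to the Maidenhead origin (180°W, 90°S): lon 83.74802, lat 177.94812.
Field: 83.74802/20 → 4 → E, 177.94812/10 → 17 → R; chars ER.
Square: 3.74802/2 → 1, 7.94812/1 → 7; chars 17.
Subsquare: 1.74802/0.0833333 → 20 → u, 0.94812/0.0416667 → 22 → w; chars uw.
Extended square: 0.08135/0.00833333 → 9, 0.03145/0.00416667 → 7; chars 97.

ER17uw97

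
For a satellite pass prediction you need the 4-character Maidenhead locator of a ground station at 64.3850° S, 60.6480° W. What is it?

FC95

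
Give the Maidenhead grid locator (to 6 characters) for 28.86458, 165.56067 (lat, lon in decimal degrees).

Add 180° to longitude and 90° to latitude: 345.5607, 118.8646.
Field: lon ⌊345.5607/20⌋ = 17 → R; lat ⌊118.8646/10⌋ = 11 → L.
Square: lon ⌊5.5607/2⌋ = 2; lat ⌊8.8646/1⌋ = 8.
Subsquare: lon ⌊1.5607/0.0833333⌋ = 18 → s; lat ⌊0.8646/0.0416667⌋ = 20 → u.

RL28su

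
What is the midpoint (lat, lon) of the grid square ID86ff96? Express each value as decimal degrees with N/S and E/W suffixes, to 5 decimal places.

Field I=8, D=3: +8·20° lon, +3·10° lat → SW at lon -20°, lat -60°.
Square 8, 6: +8·2° lon, +6·1° lat → SW at lon -4°, lat -54°.
Subsquare f=5, f=5: +5·0.0833333° lon, +5·0.0416667° lat → SW at lon -3.58333°, lat -53.7917°.
Extended square 9, 6: +9·0.00833333° lon, +6·0.00416667° lat → SW at lon -3.50833°, lat -53.7667°.
Cell spans 0.00833333° lon × 0.00416667° lat. Centre is SW corner plus half of each.
latitude 53.76458° S, longitude 3.50417° W.

53.76458° S, 3.50417° W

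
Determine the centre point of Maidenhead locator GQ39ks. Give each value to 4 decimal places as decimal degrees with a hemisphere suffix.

79.7708° N, 53.1250° W

Field G=6, Q=16: +6·20° lon, +16·10° lat → SW at lon -60°, lat 70°.
Square 3, 9: +3·2° lon, +9·1° lat → SW at lon -54°, lat 79°.
Subsquare k=10, s=18: +10·0.0833333° lon, +18·0.0416667° lat → SW at lon -53.1667°, lat 79.75°.
Cell spans 0.0833333° lon × 0.0416667° lat. Centre is SW corner plus half of each.
latitude 79.7708° N, longitude 53.1250° W.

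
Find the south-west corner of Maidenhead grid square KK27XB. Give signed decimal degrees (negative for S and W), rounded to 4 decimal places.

17.0417, 25.9167

Field K=10, K=10: +10·20° lon, +10·10° lat → SW at lon 20°, lat 10°.
Square 2, 7: +2·2° lon, +7·1° lat → SW at lon 24°, lat 17°.
Subsquare x=23, b=1: +23·0.0833333° lon, +1·0.0416667° lat → SW at lon 25.9167°, lat 17.0417°.
latitude 17.0417, longitude 25.9167.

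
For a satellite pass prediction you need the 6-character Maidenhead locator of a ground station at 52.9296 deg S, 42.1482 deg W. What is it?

Shift to the Maidenhead origin (180°W, 90°S): lon 137.8518, lat 37.0704.
Field: lon ⌊137.8518/20⌋ = 6 → G; lat ⌊37.0704/10⌋ = 3 → D.
Square: lon ⌊17.8518/2⌋ = 8; lat ⌊7.0704/1⌋ = 7.
Subsquare: lon ⌊1.8518/0.0833333⌋ = 22 → w; lat ⌊0.0704/0.0416667⌋ = 1 → b.

GD87wb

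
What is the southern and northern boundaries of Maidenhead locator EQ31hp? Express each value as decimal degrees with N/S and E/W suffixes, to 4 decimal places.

71.6250° N, 71.6667° N

Field E=4, Q=16: +4·20° lon, +16·10° lat → SW at lon -100°, lat 70°.
Square 3, 1: +3·2° lon, +1·1° lat → SW at lon -94°, lat 71°.
Subsquare h=7, p=15: +7·0.0833333° lon, +15·0.0416667° lat → SW at lon -93.4167°, lat 71.625°.
Cell spans 0.0833333° lon × 0.0416667° lat.
south 71.6250° N, north 71.6667° N.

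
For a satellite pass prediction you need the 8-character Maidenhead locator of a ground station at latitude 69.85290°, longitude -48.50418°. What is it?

Shift to the Maidenhead origin (180°W, 90°S): lon 131.49582, lat 159.85290.
Field: 131.49582/20 → 6 → G, 159.85290/10 → 15 → P; chars GP.
Square: 11.49582/2 → 5, 9.85290/1 → 9; chars 59.
Subsquare: 1.49582/0.0833333 → 17 → r, 0.85290/0.0416667 → 20 → u; chars ru.
Extended square: 0.07915/0.00833333 → 9, 0.01957/0.00416667 → 4; chars 94.

GP59ru94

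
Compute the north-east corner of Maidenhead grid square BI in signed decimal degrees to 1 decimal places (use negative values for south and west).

0.0, -140.0

Field B=1, I=8: +1·20° lon, +8·10° lat → SW at lon -160°, lat -10°.
Cell spans 20° lon × 10° lat. NE corner is SW corner plus one full cell.
latitude 0.0, longitude -140.0.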